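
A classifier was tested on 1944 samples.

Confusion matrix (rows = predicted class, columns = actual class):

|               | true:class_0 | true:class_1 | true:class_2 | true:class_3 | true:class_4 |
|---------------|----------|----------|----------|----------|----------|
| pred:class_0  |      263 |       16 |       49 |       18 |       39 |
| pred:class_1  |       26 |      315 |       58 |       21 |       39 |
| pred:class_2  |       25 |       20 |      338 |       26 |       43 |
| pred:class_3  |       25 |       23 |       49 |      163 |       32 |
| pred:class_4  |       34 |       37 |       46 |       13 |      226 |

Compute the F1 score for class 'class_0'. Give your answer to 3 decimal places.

F1 score = 2·TP/(2·TP+FP+FN).
class_0: TP=263, FP=16+49+18+39=122, FN=26+25+25+34=110 → 526/758 = 0.6939

0.694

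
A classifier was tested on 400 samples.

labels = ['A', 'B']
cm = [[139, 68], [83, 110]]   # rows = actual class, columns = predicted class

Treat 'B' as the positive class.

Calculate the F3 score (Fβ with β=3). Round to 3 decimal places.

Fβ = (1+β²)·TP / ((1+β²)·TP + β²·FN + FP), with β²=9
= 10·110 / (10·110 + 9·83 + 68) = 0.574

0.574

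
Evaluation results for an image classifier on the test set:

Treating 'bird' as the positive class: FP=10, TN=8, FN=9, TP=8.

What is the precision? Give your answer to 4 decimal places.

0.4444

Precision = TP/(TP+FP) = 8/(8+10) = 8/18 = 0.4444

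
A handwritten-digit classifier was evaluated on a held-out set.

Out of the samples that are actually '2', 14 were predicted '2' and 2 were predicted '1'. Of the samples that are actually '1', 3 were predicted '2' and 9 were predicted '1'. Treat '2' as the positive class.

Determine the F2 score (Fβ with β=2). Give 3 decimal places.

Fβ = (1+β²)·TP / ((1+β²)·TP + β²·FN + FP), with β²=4
= 5·14 / (5·14 + 4·2 + 3) = 0.864

0.864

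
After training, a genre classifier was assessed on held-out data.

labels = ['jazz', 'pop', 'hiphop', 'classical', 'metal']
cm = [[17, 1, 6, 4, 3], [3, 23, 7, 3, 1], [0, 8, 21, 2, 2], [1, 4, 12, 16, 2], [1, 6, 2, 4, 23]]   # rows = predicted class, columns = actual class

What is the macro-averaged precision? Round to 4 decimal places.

Per-class precision (TP/(TP+FP)):
  jazz: TP=17, FP=1+6+4+3=14 → 17/31 = 0.54839
  pop: TP=23, FP=3+7+3+1=14 → 23/37 = 0.62162
  hiphop: TP=21, FP=0+8+2+2=12 → 21/33 = 0.63636
  classical: TP=16, FP=1+4+12+2=19 → 16/35 = 0.45714
  metal: TP=23, FP=1+6+2+4=13 → 23/36 = 0.63889
Macro-precision = mean = (0.54839 + 0.62162 + 0.63636 + 0.45714 + 0.63889) / 5 = 0.5805

0.5805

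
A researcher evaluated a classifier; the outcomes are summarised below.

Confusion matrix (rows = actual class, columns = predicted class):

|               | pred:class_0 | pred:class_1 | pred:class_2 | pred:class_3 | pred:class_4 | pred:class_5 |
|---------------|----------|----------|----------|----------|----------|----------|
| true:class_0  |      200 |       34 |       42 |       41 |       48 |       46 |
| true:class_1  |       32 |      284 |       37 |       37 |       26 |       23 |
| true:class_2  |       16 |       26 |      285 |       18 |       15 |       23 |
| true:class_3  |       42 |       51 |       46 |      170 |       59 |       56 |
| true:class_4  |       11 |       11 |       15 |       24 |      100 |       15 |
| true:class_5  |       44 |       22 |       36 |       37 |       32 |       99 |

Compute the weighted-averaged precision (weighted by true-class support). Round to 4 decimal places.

0.5476

Per-class precision (TP/(TP+FP)):
  class_0: TP=200, FP=32+16+42+11+44=145 → 200/345 = 0.57971
  class_1: TP=284, FP=34+26+51+11+22=144 → 284/428 = 0.66355
  class_2: TP=285, FP=42+37+46+15+36=176 → 285/461 = 0.61822
  class_3: TP=170, FP=41+37+18+24+37=157 → 170/327 = 0.51988
  class_4: TP=100, FP=48+26+15+59+32=180 → 100/280 = 0.35714
  class_5: TP=99, FP=46+23+23+56+15=163 → 99/262 = 0.37786
Weighted-precision = Σ (supportᵢ/N)·precisionᵢ with N=2103: (411/2103)·0.57971 + (439/2103)·0.66355 + (383/2103)·0.61822 + (424/2103)·0.51988 + (176/2103)·0.35714 + (270/2103)·0.37786 = 0.5476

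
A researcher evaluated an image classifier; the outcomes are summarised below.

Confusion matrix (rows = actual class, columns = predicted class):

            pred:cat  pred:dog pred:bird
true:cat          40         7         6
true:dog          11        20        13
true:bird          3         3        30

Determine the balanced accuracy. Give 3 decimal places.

Balanced accuracy = mean of per-class recall.
  cat: recall = 40/53 = 0.7547
  dog: recall = 20/44 = 0.4545
  bird: recall = 30/36 = 0.8333
Mean = (0.7547 + 0.4545 + 0.8333) / 3 = 0.681

0.681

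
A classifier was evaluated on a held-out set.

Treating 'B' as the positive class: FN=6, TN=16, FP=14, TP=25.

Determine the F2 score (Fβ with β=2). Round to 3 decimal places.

0.767

Fβ = (1+β²)·TP / ((1+β²)·TP + β²·FN + FP), with β²=4
= 5·25 / (5·25 + 4·6 + 14) = 0.767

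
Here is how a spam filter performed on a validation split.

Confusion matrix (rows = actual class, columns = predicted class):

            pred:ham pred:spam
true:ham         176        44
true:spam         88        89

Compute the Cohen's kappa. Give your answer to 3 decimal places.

0.310

Observed agreement pₒ = trace/N = 265/397 = 0.6675
Expected agreement pₑ = Σ (rowᵢ·colᵢ)/N² = (220·264 + 177·133)/397² = 0.5179
κ = (pₒ − pₑ)/(1 − pₑ) = (0.6675 − 0.5179)/(1 − 0.5179) = 0.310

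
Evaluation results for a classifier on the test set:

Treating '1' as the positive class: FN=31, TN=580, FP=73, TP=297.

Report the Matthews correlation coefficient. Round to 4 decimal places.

MCC = (TP·TN − FP·FN) / √((TP+FP)(TP+FN)(TN+FP)(TN+FN))
Numerator = 297·580 − 73·31 = 169997
Denominator = √(370·328·653·611) = √48420576880 = 220046.7607
MCC = 169997 / 220046.7607 = 0.7725

0.7725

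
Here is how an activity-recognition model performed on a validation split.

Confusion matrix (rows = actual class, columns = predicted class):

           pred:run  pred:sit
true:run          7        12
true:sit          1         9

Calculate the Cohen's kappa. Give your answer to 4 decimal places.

Observed agreement pₒ = trace/N = 16/29 = 0.55172
Expected agreement pₑ = Σ (rowᵢ·colᵢ)/N² = (19·8 + 10·21)/29² = 0.43044
κ = (pₒ − pₑ)/(1 − pₑ) = (0.55172 − 0.43044)/(1 − 0.43044) = 0.2129

0.2129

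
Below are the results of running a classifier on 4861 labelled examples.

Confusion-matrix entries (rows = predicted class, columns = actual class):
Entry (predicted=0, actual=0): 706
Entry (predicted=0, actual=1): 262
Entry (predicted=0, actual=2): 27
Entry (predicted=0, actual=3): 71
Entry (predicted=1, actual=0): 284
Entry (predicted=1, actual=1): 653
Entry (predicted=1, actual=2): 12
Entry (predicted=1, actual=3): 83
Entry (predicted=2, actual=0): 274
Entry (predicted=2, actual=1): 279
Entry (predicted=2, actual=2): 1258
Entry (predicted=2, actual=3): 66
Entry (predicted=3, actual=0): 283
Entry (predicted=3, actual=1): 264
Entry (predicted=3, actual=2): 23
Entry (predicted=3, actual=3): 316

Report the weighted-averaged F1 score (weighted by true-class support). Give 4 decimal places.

Per-class F1 score (2·TP/(2·TP+FP+FN)):
  0: TP=706, FP=262+27+71=360, FN=284+274+283=841 → 1412/2613 = 0.54038
  1: TP=653, FP=284+12+83=379, FN=262+279+264=805 → 1306/2490 = 0.52450
  2: TP=1258, FP=274+279+66=619, FN=27+12+23=62 → 2516/3197 = 0.78699
  3: TP=316, FP=283+264+23=570, FN=71+83+66=220 → 632/1422 = 0.44444
Weighted-F1 score = Σ (supportᵢ/N)·F1 scoreᵢ with N=4861: (1547/4861)·0.54038 + (1458/4861)·0.52450 + (1320/4861)·0.78699 + (536/4861)·0.44444 = 0.5920

0.5920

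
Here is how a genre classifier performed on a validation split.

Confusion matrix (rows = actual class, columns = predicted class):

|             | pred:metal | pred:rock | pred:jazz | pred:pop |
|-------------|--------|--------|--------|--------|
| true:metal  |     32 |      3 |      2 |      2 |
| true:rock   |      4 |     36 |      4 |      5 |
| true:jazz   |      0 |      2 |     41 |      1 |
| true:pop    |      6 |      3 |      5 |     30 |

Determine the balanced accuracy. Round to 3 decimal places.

0.792

Balanced accuracy = mean of per-class recall.
  metal: recall = 32/39 = 0.8205
  rock: recall = 36/49 = 0.7347
  jazz: recall = 41/44 = 0.9318
  pop: recall = 30/44 = 0.6818
Mean = (0.8205 + 0.7347 + 0.9318 + 0.6818) / 4 = 0.792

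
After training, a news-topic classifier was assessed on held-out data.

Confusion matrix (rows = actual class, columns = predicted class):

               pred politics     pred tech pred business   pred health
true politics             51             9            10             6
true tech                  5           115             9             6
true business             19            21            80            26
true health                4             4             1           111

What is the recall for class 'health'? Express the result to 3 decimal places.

0.925

Take TP from the diagonal, FP from the rest of the 'health' prediction marginal, FN from the rest of the 'health' actual marginal.
recall = TP/(TP+FN).
health: TP=111, FN=4+4+1=9 → 111/120 = 0.9250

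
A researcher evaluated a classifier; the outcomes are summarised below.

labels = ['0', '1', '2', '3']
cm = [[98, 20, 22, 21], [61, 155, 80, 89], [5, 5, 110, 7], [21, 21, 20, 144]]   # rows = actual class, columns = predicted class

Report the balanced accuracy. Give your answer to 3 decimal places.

Balanced accuracy = mean of per-class recall.
  0: recall = 98/161 = 0.6087
  1: recall = 155/385 = 0.4026
  2: recall = 110/127 = 0.8661
  3: recall = 144/206 = 0.6990
Mean = (0.6087 + 0.4026 + 0.8661 + 0.6990) / 4 = 0.644

0.644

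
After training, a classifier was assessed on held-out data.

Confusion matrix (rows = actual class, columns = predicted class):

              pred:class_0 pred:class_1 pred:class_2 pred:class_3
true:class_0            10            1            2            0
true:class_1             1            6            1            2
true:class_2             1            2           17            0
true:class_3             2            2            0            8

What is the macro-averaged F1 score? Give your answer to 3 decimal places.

Per-class F1 score (2·TP/(2·TP+FP+FN)):
  class_0: TP=10, FP=1+1+2=4, FN=1+2+0=3 → 20/27 = 0.7407
  class_1: TP=6, FP=1+2+2=5, FN=1+1+2=4 → 12/21 = 0.5714
  class_2: TP=17, FP=2+1+0=3, FN=1+2+0=3 → 34/40 = 0.8500
  class_3: TP=8, FP=0+2+0=2, FN=2+2+0=4 → 16/22 = 0.7273
Macro-F1 score = mean = (0.7407 + 0.5714 + 0.8500 + 0.7273) / 4 = 0.722

0.722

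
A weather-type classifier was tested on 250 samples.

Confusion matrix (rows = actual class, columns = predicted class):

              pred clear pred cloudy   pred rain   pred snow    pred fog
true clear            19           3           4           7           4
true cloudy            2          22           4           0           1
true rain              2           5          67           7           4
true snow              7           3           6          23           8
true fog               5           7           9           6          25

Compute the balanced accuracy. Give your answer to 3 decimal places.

0.606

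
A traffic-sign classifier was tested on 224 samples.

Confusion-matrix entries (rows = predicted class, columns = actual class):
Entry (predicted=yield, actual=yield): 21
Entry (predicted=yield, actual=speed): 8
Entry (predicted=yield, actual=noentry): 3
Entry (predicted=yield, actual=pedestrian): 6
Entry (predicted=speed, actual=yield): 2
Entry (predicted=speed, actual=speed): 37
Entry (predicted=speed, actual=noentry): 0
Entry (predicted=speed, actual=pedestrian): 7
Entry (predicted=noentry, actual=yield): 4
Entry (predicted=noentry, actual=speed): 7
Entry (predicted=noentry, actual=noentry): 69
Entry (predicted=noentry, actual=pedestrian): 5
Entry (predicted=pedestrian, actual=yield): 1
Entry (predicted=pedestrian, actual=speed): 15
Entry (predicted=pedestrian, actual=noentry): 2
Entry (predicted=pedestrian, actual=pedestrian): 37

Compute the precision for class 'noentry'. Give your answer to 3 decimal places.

0.812

Treat 'noentry' as positive and all other classes as negative.
precision = TP/(TP+FP).
noentry: TP=69, FP=4+7+5=16 → 69/85 = 0.8118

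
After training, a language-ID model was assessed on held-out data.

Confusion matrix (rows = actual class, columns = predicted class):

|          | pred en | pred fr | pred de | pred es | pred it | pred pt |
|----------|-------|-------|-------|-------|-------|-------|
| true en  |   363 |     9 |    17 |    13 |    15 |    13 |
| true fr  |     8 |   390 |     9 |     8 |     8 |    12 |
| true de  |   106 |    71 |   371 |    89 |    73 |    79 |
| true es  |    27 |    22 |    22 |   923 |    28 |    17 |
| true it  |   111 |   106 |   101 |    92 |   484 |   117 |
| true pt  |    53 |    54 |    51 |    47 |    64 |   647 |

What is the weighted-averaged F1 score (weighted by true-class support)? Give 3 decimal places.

Per-class F1 score (2·TP/(2·TP+FP+FN)):
  en: TP=363, FP=8+106+27+111+53=305, FN=9+17+13+15+13=67 → 726/1098 = 0.6612
  fr: TP=390, FP=9+71+22+106+54=262, FN=8+9+8+8+12=45 → 780/1087 = 0.7176
  de: TP=371, FP=17+9+22+101+51=200, FN=106+71+89+73+79=418 → 742/1360 = 0.5456
  es: TP=923, FP=13+8+89+92+47=249, FN=27+22+22+28+17=116 → 1846/2211 = 0.8349
  it: TP=484, FP=15+8+73+28+64=188, FN=111+106+101+92+117=527 → 968/1683 = 0.5752
  pt: TP=647, FP=13+12+79+17+117=238, FN=53+54+51+47+64=269 → 1294/1801 = 0.7185
Weighted-F1 score = Σ (supportᵢ/N)·F1 scoreᵢ with N=4620: (430/4620)·0.6612 + (435/4620)·0.7176 + (789/4620)·0.5456 + (1039/4620)·0.8349 + (1011/4620)·0.5752 + (916/4620)·0.7185 = 0.678

0.678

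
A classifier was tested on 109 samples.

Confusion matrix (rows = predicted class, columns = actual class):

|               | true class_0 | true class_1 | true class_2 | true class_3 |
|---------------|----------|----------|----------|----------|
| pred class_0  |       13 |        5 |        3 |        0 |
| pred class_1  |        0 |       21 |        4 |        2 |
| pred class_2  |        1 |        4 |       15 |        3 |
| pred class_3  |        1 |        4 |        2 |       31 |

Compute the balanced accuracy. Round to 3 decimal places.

Balanced accuracy = mean of per-class recall.
  class_0: recall = 13/15 = 0.8667
  class_1: recall = 21/34 = 0.6176
  class_2: recall = 15/24 = 0.6250
  class_3: recall = 31/36 = 0.8611
Mean = (0.8667 + 0.6176 + 0.6250 + 0.8611) / 4 = 0.743

0.743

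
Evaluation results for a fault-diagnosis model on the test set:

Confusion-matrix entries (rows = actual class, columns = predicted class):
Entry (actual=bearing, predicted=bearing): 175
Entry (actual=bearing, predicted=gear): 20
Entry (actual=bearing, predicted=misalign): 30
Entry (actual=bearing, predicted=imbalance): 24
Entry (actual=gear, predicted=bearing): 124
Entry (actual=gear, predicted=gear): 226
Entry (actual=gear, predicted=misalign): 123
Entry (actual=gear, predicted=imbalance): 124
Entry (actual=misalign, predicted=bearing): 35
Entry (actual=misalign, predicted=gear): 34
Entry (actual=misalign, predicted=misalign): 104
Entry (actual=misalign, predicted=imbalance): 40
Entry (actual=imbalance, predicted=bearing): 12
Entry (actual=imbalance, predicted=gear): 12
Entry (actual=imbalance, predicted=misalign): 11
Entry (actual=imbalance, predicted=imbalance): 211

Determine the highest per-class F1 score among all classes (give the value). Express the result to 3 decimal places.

0.654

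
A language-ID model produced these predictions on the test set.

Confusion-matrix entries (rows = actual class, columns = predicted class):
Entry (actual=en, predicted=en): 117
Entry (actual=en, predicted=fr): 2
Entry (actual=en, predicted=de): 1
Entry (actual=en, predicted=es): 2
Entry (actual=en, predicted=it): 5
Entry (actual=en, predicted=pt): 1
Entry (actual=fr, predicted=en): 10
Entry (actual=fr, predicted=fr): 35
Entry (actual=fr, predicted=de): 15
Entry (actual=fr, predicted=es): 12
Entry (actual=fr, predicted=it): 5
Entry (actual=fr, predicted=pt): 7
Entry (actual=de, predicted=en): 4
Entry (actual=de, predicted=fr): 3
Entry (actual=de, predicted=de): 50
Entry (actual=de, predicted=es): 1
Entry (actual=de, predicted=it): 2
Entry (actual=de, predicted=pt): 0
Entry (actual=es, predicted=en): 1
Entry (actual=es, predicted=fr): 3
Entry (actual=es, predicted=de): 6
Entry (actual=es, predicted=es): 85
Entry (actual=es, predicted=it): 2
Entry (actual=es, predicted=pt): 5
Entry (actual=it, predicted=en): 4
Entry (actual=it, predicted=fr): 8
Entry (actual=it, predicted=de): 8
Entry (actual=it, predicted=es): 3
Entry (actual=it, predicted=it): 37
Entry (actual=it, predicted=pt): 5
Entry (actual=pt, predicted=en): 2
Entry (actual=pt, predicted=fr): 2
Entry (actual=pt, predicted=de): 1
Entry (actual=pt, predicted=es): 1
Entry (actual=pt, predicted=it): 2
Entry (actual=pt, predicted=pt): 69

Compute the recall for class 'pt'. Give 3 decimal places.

Treat 'pt' as positive and all other classes as negative.
recall = TP/(TP+FN).
pt: TP=69, FN=2+2+1+1+2=8 → 69/77 = 0.8961

0.896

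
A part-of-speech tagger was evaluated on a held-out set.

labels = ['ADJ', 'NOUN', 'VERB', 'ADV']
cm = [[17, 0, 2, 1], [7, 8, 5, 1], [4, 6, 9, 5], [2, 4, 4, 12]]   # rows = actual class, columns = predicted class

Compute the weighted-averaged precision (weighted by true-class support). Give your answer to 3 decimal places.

Per-class precision (TP/(TP+FP)):
  ADJ: TP=17, FP=7+4+2=13 → 17/30 = 0.5667
  NOUN: TP=8, FP=0+6+4=10 → 8/18 = 0.4444
  VERB: TP=9, FP=2+5+4=11 → 9/20 = 0.4500
  ADV: TP=12, FP=1+1+5=7 → 12/19 = 0.6316
Weighted-precision = Σ (supportᵢ/N)·precisionᵢ with N=87: (20/87)·0.5667 + (21/87)·0.4444 + (24/87)·0.4500 + (22/87)·0.6316 = 0.521

0.521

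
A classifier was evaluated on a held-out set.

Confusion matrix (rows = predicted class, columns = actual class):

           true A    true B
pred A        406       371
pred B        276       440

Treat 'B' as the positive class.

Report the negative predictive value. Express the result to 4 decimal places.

NPV = TN/(TN+FN) = 406/(406+371) = 0.5225

0.5225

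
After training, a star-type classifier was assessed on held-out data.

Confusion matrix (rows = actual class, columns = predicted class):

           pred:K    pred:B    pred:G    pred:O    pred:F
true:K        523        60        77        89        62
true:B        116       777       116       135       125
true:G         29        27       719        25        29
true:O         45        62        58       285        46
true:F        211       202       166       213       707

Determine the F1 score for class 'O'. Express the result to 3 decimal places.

Treat 'O' as positive and all other classes as negative.
F1 score = 2·TP/(2·TP+FP+FN).
O: TP=285, FP=89+135+25+213=462, FN=45+62+58+46=211 → 570/1243 = 0.4586

0.459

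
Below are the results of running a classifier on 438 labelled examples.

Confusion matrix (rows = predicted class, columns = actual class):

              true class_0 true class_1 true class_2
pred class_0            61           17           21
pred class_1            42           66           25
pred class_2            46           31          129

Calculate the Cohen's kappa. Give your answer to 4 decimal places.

0.3667

Observed agreement pₒ = trace/N = 256/438 = 0.58447
Expected agreement pₑ = Σ (rowᵢ·colᵢ)/N² = (149·99 + 114·133 + 175·206)/438² = 0.34384
κ = (pₒ − pₑ)/(1 − pₑ) = (0.58447 − 0.34384)/(1 − 0.34384) = 0.3667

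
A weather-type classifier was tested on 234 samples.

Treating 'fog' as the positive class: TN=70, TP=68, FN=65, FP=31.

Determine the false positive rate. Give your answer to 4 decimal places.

0.3069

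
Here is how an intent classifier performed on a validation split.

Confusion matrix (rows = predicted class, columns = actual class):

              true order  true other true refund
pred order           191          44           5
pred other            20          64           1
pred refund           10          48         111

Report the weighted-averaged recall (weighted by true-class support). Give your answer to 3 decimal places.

0.741

Per-class recall (TP/(TP+FN)):
  order: TP=191, FN=20+10=30 → 191/221 = 0.8643
  other: TP=64, FN=44+48=92 → 64/156 = 0.4103
  refund: TP=111, FN=5+1=6 → 111/117 = 0.9487
Weighted-recall = Σ (supportᵢ/N)·recallᵢ with N=494: (221/494)·0.8643 + (156/494)·0.4103 + (117/494)·0.9487 = 0.741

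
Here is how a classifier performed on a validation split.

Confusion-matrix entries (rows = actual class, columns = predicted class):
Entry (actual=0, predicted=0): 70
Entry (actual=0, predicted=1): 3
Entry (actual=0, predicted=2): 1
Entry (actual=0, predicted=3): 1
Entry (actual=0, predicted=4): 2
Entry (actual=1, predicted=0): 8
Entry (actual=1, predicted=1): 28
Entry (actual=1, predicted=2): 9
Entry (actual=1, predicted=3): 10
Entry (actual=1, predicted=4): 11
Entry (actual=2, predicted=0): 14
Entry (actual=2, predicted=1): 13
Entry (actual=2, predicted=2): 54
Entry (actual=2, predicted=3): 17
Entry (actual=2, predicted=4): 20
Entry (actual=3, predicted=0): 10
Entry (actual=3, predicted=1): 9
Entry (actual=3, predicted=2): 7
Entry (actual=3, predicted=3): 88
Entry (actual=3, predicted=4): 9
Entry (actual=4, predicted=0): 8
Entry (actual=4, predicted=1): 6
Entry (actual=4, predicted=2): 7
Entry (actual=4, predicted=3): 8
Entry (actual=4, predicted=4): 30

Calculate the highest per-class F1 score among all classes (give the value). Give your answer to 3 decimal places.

0.749

Per-class F1 score (2·TP/(2·TP+FP+FN)):
  0: TP=70, FP=8+14+10+8=40, FN=3+1+1+2=7 → 140/187 = 0.7487
  1: TP=28, FP=3+13+9+6=31, FN=8+9+10+11=38 → 56/125 = 0.4480
  2: TP=54, FP=1+9+7+7=24, FN=14+13+17+20=64 → 108/196 = 0.5510
  3: TP=88, FP=1+10+17+8=36, FN=10+9+7+9=35 → 176/247 = 0.7126
  4: TP=30, FP=2+11+20+9=42, FN=8+6+7+8=29 → 60/131 = 0.4580
Highest is class '0' with F1 score = 0.749.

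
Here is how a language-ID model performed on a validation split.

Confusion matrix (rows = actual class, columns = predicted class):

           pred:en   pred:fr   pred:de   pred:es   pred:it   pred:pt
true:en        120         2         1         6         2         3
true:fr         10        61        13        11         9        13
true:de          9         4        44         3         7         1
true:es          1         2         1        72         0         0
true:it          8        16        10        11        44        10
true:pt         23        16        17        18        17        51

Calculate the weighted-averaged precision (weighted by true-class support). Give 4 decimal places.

Per-class precision (TP/(TP+FP)):
  en: TP=120, FP=10+9+1+8+23=51 → 120/171 = 0.70175
  fr: TP=61, FP=2+4+2+16+16=40 → 61/101 = 0.60396
  de: TP=44, FP=1+13+1+10+17=42 → 44/86 = 0.51163
  es: TP=72, FP=6+11+3+11+18=49 → 72/121 = 0.59504
  it: TP=44, FP=2+9+7+0+17=35 → 44/79 = 0.55696
  pt: TP=51, FP=3+13+1+0+10=27 → 51/78 = 0.65385
Weighted-precision = Σ (supportᵢ/N)·precisionᵢ with N=636: (134/636)·0.70175 + (117/636)·0.60396 + (68/636)·0.51163 + (76/636)·0.59504 + (99/636)·0.55696 + (142/636)·0.65385 = 0.6174

0.6174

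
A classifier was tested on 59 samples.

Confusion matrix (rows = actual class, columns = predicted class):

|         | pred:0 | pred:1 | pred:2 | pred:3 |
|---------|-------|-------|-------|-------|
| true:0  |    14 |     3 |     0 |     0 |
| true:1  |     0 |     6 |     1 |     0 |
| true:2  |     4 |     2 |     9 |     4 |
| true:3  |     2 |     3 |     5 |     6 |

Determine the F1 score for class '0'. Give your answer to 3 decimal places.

0.757

Treat '0' as positive and all other classes as negative.
F1 score = 2·TP/(2·TP+FP+FN).
0: TP=14, FP=0+4+2=6, FN=3+0+0=3 → 28/37 = 0.7568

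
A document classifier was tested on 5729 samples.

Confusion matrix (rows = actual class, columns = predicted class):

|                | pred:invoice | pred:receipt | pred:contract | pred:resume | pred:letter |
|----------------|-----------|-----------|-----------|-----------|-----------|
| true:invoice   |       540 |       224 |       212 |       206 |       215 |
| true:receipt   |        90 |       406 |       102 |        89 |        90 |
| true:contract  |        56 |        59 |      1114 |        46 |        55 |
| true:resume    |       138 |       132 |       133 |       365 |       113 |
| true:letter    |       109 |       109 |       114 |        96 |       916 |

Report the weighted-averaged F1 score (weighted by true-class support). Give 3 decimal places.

0.574

Per-class F1 score (2·TP/(2·TP+FP+FN)):
  invoice: TP=540, FP=90+56+138+109=393, FN=224+212+206+215=857 → 1080/2330 = 0.4635
  receipt: TP=406, FP=224+59+132+109=524, FN=90+102+89+90=371 → 812/1707 = 0.4757
  contract: TP=1114, FP=212+102+133+114=561, FN=56+59+46+55=216 → 2228/3005 = 0.7414
  resume: TP=365, FP=206+89+46+96=437, FN=138+132+133+113=516 → 730/1683 = 0.4337
  letter: TP=916, FP=215+90+55+113=473, FN=109+109+114+96=428 → 1832/2733 = 0.6703
Weighted-F1 score = Σ (supportᵢ/N)·F1 scoreᵢ with N=5729: (1397/5729)·0.4635 + (777/5729)·0.4757 + (1330/5729)·0.7414 + (881/5729)·0.4337 + (1344/5729)·0.6703 = 0.574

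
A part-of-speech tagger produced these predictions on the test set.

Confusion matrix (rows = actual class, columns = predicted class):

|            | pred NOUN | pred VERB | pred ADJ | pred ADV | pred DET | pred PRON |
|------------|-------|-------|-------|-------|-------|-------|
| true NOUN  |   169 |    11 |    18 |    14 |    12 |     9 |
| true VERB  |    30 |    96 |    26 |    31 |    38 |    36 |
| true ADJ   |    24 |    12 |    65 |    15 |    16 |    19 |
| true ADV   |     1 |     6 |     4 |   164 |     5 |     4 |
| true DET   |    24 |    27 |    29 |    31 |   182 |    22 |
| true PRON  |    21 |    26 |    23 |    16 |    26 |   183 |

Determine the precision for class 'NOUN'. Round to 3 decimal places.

0.628

One-vs-rest for 'NOUN': TP = diagonal; FP = other classes predicted 'NOUN'; FN = 'NOUN' predicted as other.
precision = TP/(TP+FP).
NOUN: TP=169, FP=30+24+1+24+21=100 → 169/269 = 0.6283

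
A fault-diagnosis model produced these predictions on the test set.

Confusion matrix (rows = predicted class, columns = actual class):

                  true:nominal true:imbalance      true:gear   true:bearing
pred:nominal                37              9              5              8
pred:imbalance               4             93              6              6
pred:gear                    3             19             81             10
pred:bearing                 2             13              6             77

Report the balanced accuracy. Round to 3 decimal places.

0.772

Balanced accuracy = mean of per-class recall.
  nominal: recall = 37/46 = 0.8043
  imbalance: recall = 93/134 = 0.6940
  gear: recall = 81/98 = 0.8265
  bearing: recall = 77/101 = 0.7624
Mean = (0.8043 + 0.6940 + 0.8265 + 0.7624) / 4 = 0.772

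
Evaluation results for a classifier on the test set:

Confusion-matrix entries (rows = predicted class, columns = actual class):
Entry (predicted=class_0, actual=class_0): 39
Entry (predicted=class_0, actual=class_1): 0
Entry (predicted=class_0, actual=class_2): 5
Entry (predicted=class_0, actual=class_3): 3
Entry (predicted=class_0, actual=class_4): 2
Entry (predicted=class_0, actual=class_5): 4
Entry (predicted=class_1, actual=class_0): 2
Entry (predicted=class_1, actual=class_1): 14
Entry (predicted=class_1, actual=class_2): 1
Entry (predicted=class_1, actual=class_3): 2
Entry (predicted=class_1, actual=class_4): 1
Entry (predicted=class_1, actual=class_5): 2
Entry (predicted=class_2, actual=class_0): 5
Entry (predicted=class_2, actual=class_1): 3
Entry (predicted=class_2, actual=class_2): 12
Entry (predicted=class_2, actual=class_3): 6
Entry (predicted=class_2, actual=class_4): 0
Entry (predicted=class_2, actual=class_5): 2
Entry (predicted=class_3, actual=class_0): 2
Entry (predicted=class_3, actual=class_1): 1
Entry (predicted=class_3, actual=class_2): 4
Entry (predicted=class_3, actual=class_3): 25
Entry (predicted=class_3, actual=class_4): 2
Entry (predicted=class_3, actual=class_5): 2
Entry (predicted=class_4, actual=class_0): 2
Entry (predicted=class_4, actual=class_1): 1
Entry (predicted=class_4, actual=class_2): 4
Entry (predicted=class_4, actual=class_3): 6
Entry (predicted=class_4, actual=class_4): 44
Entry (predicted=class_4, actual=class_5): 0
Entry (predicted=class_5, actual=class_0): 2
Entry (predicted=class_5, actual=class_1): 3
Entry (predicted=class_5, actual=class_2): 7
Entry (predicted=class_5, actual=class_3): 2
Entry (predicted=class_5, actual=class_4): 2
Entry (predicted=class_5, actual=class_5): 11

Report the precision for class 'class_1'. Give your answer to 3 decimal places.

Treat 'class_1' as positive and all other classes as negative.
precision = TP/(TP+FP).
class_1: TP=14, FP=2+1+2+1+2=8 → 14/22 = 0.6364

0.636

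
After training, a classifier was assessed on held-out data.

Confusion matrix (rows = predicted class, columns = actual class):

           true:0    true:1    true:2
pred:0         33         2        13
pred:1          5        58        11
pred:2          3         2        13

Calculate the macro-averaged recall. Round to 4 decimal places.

0.6972

Per-class recall (TP/(TP+FN)):
  0: TP=33, FN=5+3=8 → 33/41 = 0.80488
  1: TP=58, FN=2+2=4 → 58/62 = 0.93548
  2: TP=13, FN=13+11=24 → 13/37 = 0.35135
Macro-recall = mean = (0.80488 + 0.93548 + 0.35135) / 3 = 0.6972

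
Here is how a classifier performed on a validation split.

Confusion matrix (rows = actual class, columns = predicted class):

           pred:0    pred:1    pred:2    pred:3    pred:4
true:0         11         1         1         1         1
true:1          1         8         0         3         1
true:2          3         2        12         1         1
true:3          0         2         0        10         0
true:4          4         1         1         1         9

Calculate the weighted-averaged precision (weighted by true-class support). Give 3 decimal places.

0.692

Per-class precision (TP/(TP+FP)):
  0: TP=11, FP=1+3+0+4=8 → 11/19 = 0.5789
  1: TP=8, FP=1+2+2+1=6 → 8/14 = 0.5714
  2: TP=12, FP=1+0+0+1=2 → 12/14 = 0.8571
  3: TP=10, FP=1+3+1+1=6 → 10/16 = 0.6250
  4: TP=9, FP=1+1+1+0=3 → 9/12 = 0.7500
Weighted-precision = Σ (supportᵢ/N)·precisionᵢ with N=75: (15/75)·0.5789 + (13/75)·0.5714 + (19/75)·0.8571 + (12/75)·0.6250 + (16/75)·0.7500 = 0.692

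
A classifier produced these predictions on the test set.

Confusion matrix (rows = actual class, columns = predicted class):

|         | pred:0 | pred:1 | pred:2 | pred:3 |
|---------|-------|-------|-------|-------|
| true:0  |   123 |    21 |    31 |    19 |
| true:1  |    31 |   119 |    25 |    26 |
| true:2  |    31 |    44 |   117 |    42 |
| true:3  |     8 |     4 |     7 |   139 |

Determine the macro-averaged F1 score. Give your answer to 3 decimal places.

0.634

Per-class F1 score (2·TP/(2·TP+FP+FN)):
  0: TP=123, FP=31+31+8=70, FN=21+31+19=71 → 246/387 = 0.6357
  1: TP=119, FP=21+44+4=69, FN=31+25+26=82 → 238/389 = 0.6118
  2: TP=117, FP=31+25+7=63, FN=31+44+42=117 → 234/414 = 0.5652
  3: TP=139, FP=19+26+42=87, FN=8+4+7=19 → 278/384 = 0.7240
Macro-F1 score = mean = (0.6357 + 0.6118 + 0.5652 + 0.7240) / 4 = 0.634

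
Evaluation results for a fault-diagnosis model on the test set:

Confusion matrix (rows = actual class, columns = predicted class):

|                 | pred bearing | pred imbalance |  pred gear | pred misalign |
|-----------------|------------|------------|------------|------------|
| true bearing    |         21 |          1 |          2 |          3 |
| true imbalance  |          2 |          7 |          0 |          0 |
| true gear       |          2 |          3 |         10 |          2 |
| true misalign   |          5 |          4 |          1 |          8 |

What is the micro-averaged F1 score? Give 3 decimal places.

0.648

Micro-averaging pools counts across classes: ΣTP=46, ΣFP=25, ΣFN=25.
Micro-F1 score = 2·TP/(2·TP+FP+FN) on pooled counts = 0.648 (equals overall accuracy in single-label multiclass).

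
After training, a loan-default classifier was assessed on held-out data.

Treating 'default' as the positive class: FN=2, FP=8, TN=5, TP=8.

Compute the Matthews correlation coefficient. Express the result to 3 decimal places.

0.199

MCC = (TP·TN − FP·FN) / √((TP+FP)(TP+FN)(TN+FP)(TN+FN))
Numerator = 8·5 − 8·2 = 24
Denominator = √(16·10·13·7) = √14560 = 120.6648
MCC = 24 / 120.6648 = 0.199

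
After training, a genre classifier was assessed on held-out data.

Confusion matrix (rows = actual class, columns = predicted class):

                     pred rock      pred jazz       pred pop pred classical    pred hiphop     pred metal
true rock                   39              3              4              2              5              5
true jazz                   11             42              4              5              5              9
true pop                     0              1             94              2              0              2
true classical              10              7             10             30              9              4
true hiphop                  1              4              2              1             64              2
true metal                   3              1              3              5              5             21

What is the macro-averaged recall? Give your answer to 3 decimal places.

Per-class recall (TP/(TP+FN)):
  rock: TP=39, FN=3+4+2+5+5=19 → 39/58 = 0.6724
  jazz: TP=42, FN=11+4+5+5+9=34 → 42/76 = 0.5526
  pop: TP=94, FN=0+1+2+0+2=5 → 94/99 = 0.9495
  classical: TP=30, FN=10+7+10+9+4=40 → 30/70 = 0.4286
  hiphop: TP=64, FN=1+4+2+1+2=10 → 64/74 = 0.8649
  metal: TP=21, FN=3+1+3+5+5=17 → 21/38 = 0.5526
Macro-recall = mean = (0.6724 + 0.5526 + 0.9495 + 0.4286 + 0.8649 + 0.5526) / 6 = 0.670

0.670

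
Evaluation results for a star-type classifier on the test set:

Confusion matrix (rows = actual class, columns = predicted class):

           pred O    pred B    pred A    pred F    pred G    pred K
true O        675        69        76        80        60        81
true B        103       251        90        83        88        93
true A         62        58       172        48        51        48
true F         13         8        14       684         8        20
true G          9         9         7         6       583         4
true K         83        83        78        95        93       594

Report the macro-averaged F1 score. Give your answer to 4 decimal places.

0.6157

Per-class F1 score (2·TP/(2·TP+FP+FN)):
  O: TP=675, FP=103+62+13+9+83=270, FN=69+76+80+60+81=366 → 1350/1986 = 0.67976
  B: TP=251, FP=69+58+8+9+83=227, FN=103+90+83+88+93=457 → 502/1186 = 0.42327
  A: TP=172, FP=76+90+14+7+78=265, FN=62+58+48+51+48=267 → 344/876 = 0.39269
  F: TP=684, FP=80+83+48+6+95=312, FN=13+8+14+8+20=63 → 1368/1743 = 0.78485
  G: TP=583, FP=60+88+51+8+93=300, FN=9+9+7+6+4=35 → 1166/1501 = 0.77682
  K: TP=594, FP=81+93+48+20+4=246, FN=83+83+78+95+93=432 → 1188/1866 = 0.63666
Macro-F1 score = mean = (0.67976 + 0.42327 + 0.39269 + 0.78485 + 0.77682 + 0.63666) / 6 = 0.6157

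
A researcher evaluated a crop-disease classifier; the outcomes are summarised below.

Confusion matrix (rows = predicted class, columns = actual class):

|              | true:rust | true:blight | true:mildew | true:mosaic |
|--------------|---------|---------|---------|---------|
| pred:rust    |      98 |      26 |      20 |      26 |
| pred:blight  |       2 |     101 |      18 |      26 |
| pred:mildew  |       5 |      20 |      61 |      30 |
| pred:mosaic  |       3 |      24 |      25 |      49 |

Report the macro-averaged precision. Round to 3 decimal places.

0.569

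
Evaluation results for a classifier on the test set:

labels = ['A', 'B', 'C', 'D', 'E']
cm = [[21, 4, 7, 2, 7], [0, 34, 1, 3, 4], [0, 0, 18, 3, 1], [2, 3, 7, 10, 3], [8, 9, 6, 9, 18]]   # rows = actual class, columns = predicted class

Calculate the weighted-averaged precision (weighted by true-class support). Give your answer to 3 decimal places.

0.572

Per-class precision (TP/(TP+FP)):
  A: TP=21, FP=0+0+2+8=10 → 21/31 = 0.6774
  B: TP=34, FP=4+0+3+9=16 → 34/50 = 0.6800
  C: TP=18, FP=7+1+7+6=21 → 18/39 = 0.4615
  D: TP=10, FP=2+3+3+9=17 → 10/27 = 0.3704
  E: TP=18, FP=7+4+1+3=15 → 18/33 = 0.5455
Weighted-precision = Σ (supportᵢ/N)·precisionᵢ with N=180: (41/180)·0.6774 + (42/180)·0.6800 + (22/180)·0.4615 + (25/180)·0.3704 + (50/180)·0.5455 = 0.572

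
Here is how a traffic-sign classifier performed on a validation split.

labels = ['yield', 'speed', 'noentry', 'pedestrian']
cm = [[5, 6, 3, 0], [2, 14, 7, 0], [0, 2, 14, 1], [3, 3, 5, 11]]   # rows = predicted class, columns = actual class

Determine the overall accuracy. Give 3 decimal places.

Accuracy = trace / total = (5+14+14+11=44) / 76 = 44/76 = 0.579

0.579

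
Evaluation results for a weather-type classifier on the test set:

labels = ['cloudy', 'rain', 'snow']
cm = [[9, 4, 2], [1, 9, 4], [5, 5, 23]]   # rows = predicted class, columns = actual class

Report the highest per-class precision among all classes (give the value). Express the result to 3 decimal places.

Per-class precision (TP/(TP+FP)):
  cloudy: TP=9, FP=4+2=6 → 9/15 = 0.6000
  rain: TP=9, FP=1+4=5 → 9/14 = 0.6429
  snow: TP=23, FP=5+5=10 → 23/33 = 0.6970
Highest is class 'snow' with precision = 0.697.

0.697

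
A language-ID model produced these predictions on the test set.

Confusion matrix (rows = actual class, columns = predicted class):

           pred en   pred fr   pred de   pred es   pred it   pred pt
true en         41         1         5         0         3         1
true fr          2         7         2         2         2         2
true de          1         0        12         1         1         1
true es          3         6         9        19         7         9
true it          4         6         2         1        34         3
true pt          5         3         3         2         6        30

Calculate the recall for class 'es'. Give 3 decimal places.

0.358

Take TP from the diagonal, FP from the rest of the 'es' prediction marginal, FN from the rest of the 'es' actual marginal.
recall = TP/(TP+FN).
es: TP=19, FN=3+6+9+7+9=34 → 19/53 = 0.3585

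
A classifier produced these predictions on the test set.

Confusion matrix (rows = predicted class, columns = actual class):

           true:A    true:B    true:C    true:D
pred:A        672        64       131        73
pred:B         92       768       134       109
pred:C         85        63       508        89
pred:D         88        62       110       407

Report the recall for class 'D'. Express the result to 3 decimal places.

0.600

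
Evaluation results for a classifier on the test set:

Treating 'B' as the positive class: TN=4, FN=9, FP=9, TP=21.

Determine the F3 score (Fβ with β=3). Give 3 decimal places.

0.700

Fβ = (1+β²)·TP / ((1+β²)·TP + β²·FN + FP), with β²=9
= 10·21 / (10·21 + 9·9 + 9) = 0.700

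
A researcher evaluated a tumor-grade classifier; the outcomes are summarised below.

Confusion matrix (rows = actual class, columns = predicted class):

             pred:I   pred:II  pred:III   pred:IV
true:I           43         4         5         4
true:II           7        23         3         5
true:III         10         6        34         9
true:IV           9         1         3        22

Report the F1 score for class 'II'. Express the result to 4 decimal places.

F1 score = 2·TP/(2·TP+FP+FN).
II: TP=23, FP=4+6+1=11, FN=7+3+5=15 → 46/72 = 0.63889

0.6389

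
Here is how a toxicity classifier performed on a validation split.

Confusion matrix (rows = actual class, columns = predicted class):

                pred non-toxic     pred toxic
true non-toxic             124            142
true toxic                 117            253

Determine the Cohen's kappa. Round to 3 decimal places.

0.152

Observed agreement pₒ = trace/N = 377/636 = 0.5928
Expected agreement pₑ = Σ (rowᵢ·colᵢ)/N² = (266·241 + 370·395)/636² = 0.5198
κ = (pₒ − pₑ)/(1 − pₑ) = (0.5928 − 0.5198)/(1 − 0.5198) = 0.152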